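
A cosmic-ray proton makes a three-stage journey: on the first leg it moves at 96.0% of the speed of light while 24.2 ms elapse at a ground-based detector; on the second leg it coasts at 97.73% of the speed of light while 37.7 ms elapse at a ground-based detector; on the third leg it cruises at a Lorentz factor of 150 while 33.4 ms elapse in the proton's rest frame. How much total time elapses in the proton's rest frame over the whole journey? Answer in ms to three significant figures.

Leg 1: β = 0.960; γ = 1/√(1 − 0.960²) = 1/√0.07840 = 3.571; τ_1 = 24.2/3.571 = 6.776 ms.
Leg 2: β = 0.9773; γ = 1/√(1 − 0.9773²) = 1/√0.04488 = 4.720; τ_2 = 37.7/4.720 = 7.987 ms.
Leg 3: 33.4 ms is already measured in the proton's rest frame.
Total: 6.776 + 7.987 + 33.40 ms.

τ = 48.2 ms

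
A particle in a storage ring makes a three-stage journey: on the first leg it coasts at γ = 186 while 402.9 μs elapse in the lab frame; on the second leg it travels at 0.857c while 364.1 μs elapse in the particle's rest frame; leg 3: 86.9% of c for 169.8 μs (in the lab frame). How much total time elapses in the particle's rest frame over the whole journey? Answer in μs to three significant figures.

Leg 1: γ = 186; τ_1 = 402.9/186.0 = 2.166 μs.
Leg 2: 364.1 μs is already measured in the particle's rest frame.
Leg 3: β = 0.869; γ = 1/√(1 − 0.869²) = 1/√0.2448 = 2.021; τ_3 = 169.8/2.021 = 84.02 μs.
Total: 2.166 + 364.1 + 84.02 μs.

τ = 450 μs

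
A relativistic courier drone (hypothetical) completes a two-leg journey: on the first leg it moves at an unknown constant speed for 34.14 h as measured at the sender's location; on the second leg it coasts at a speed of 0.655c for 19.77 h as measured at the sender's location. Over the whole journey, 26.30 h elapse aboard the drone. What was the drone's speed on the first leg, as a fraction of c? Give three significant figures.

Leg 1: speed unknown; τ_1 = 34.14/γ_1.
Leg 2: γ = 1/√(1 − 0.655²) = 1/√0.5710 = 1.323; τ_2 = 19.77/1.323 = 14.94 h.
Total proper time: τ_1 + 14.94 = 26.30, so τ_1 = 26.30 − 14.94 = 11.36 h.
γ_1 = 34.14/11.36 = 3.005; β = √(1 − 1/γ²) = √0.8893.

β = 0.943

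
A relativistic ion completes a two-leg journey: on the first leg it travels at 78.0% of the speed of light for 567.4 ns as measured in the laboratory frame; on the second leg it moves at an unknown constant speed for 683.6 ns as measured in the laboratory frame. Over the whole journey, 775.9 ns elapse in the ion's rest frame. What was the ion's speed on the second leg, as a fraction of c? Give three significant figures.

Leg 1: β = 0.780; γ = 1/√(1 − 0.780²) = 1/√0.3916 = 1.598; τ_1 = 567.4/1.598 = 355.1 ns.
Leg 2: speed unknown; τ_2 = 683.6/γ_2.
Total proper time: 355.1 + τ_2 = 775.9, so τ_2 = 775.9 − 355.1 = 420.8 ns.
γ_2 = 683.6/420.8 = 1.624; β = √(1 − 1/γ²) = √0.6210.

β = 0.788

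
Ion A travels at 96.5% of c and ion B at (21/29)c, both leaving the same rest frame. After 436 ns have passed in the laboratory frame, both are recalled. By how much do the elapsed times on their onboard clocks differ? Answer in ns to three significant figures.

A: β = 0.965; γ = 1/√(1 − 0.965²) = 1/√0.06878 = 3.813; τ_A = 436/3.813 = 114.3 ns.
B: γ = 1/√(1 − (21/29)²) = 29/20 = 1.450; τ_B = 436/1.450 = 300.7 ns.

|τ_A − τ_B| = 186 ns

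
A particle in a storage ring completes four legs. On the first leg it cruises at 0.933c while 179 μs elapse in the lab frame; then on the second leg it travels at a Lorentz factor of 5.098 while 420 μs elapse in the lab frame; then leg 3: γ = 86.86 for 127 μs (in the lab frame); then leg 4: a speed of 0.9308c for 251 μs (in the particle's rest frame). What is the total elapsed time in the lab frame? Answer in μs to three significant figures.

Leg 1: 179 μs is already measured in the lab frame.
Leg 2: 420 μs is already measured in the lab frame.
Leg 3: 127 μs is already measured in the lab frame.
Leg 4: γ = 1/√(1 − 0.9308²) = 1/√0.1336 = 2.736; Δt_4 = 2.736 × 251 = 686.7 μs.
Total: 179.0 + 420.0 + 127.0 + 686.7 μs.

Δt = 1410 μs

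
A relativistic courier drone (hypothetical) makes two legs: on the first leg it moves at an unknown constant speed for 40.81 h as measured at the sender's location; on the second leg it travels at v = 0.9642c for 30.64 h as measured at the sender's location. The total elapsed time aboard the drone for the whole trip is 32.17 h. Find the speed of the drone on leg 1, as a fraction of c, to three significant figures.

Leg 1: speed unknown; τ_1 = 40.81/γ_1.
Leg 2: γ = 1/√(1 − 0.9642²) = 1/√0.07032 = 3.771; τ_2 = 30.64/3.771 = 8.125 h.
Total proper time: τ_1 + 8.125 = 32.17, so τ_1 = 32.17 − 8.125 = 24.05 h.
γ_1 = 40.81/24.05 = 1.697; β = √(1 − 1/γ²) = √0.6529.

β = 0.808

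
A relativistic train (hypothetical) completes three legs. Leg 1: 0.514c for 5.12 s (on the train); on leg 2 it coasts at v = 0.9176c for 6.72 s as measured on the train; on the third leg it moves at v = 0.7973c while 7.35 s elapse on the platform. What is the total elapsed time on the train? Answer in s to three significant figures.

τ = 16.3 s

Leg 1: 5.12 s is already measured on the train.
Leg 2: 6.72 s is already measured on the train.
Leg 3: γ = 1/√(1 − 0.7973²) = 1/√0.3643 = 1.657; τ_3 = 7.35/1.657 = 4.436 s.
Total: 5.120 + 6.720 + 4.436 s.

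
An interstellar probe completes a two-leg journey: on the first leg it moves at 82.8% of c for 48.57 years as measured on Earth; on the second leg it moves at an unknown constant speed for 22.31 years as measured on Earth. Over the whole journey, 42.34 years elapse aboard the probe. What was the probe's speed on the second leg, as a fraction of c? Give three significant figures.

β = 0.736

Leg 1: β = 0.828; γ = 1/√(1 − 0.828²) = 1/√0.3144 = 1.783; τ_1 = 48.57/1.783 = 27.23 years.
Leg 2: speed unknown; τ_2 = 22.31/γ_2.
Total proper time: 27.23 + τ_2 = 42.34, so τ_2 = 42.34 − 27.23 = 15.11 years.
γ_2 = 22.31/15.11 = 1.477; β = √(1 − 1/γ²) = √0.5416.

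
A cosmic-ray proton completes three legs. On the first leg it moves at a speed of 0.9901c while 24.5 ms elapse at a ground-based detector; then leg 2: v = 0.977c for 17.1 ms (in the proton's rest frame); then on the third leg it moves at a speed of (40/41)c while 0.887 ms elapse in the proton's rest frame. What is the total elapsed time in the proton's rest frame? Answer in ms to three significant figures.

τ = 21.4 ms

Leg 1: γ = 1/√(1 − 0.9901²) = 1/√0.01970 = 7.124; τ_1 = 24.5/7.124 = 3.439 ms.
Leg 2: 17.1 ms is already measured in the proton's rest frame.
Leg 3: 0.887 ms is already measured in the proton's rest frame.
Total: 3.439 + 17.10 + 0.8870 ms.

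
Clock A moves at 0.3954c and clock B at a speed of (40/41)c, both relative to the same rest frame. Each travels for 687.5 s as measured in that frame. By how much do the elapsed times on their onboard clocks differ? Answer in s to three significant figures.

A: γ = 1/√(1 − 0.3954²) = 1/√0.8437 = 1.089; τ_A = 687.5/1.089 = 631.5 s.
B: γ = 1/√(1 − (40/41)²) = 41/9 ≈ 4.556; τ_B = 687.5/4.556 = 150.9 s.

|τ_A − τ_B| = 481 s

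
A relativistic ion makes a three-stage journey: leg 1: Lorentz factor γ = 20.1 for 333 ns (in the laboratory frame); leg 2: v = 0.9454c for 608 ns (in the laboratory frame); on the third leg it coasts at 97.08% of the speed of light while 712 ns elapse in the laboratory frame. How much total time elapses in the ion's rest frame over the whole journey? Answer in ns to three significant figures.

τ = 386 ns

Leg 1: γ = 20.1; τ_1 = 333/20.10 = 16.57 ns.
Leg 2: γ = 1/√(1 − 0.9454²) = 1/√0.1062 = 3.068; τ_2 = 608/3.068 = 198.2 ns.
Leg 3: β = 0.9708; γ = 1/√(1 − 0.9708²) = 1/√0.05755 = 4.169; τ_3 = 712/4.169 = 170.8 ns.
Total: 16.57 + 198.2 + 170.8 ns.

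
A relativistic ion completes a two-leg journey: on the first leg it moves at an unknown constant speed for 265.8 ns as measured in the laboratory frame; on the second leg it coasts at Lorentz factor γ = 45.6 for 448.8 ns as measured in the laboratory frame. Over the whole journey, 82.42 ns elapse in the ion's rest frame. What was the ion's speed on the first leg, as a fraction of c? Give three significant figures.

β = 0.962

Leg 1: speed unknown; τ_1 = 265.8/γ_1.
Leg 2: γ = 45.6; τ_2 = 448.8/45.60 = 9.842 ns.
Total proper time: τ_1 + 9.842 = 82.42, so τ_1 = 82.42 − 9.842 = 72.58 ns.
γ_1 = 265.8/72.58 = 3.662; β = √(1 − 1/γ²) = √0.9254.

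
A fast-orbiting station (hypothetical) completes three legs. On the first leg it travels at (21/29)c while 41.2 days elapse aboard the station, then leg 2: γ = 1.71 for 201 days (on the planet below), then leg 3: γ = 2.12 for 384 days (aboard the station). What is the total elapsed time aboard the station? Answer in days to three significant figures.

Leg 1: 41.2 days is already measured aboard the station.
Leg 2: γ = 1.71; τ_2 = 201/1.710 = 117.5 days.
Leg 3: 384 days is already measured aboard the station.
Total: 41.20 + 117.5 + 384.0 days.

τ = 543 days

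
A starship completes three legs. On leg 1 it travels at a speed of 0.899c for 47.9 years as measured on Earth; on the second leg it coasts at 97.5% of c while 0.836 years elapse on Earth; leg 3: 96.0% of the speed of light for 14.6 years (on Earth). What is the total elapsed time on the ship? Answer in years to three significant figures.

Leg 1: γ = 1/√(1 − 0.899²) = 1/√0.1918 = 2.283; τ_1 = 47.9/2.283 = 20.98 years.
Leg 2: β = 0.975; γ = 1/√(1 − 0.975²) = 1/√0.04938 = 4.500; τ_2 = 0.836/4.500 = 0.1858 years.
Leg 3: β = 0.960; γ = 1/√(1 − 0.960²) = 1/√0.07840 = 3.571; τ_3 = 14.6/3.571 = 4.088 years.
Total: 20.98 + 0.1858 + 4.088 years.

τ = 25.3 years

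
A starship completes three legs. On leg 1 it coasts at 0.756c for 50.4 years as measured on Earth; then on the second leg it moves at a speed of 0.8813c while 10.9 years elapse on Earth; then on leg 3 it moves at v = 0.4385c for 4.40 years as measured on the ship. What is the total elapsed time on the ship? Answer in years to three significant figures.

Leg 1: γ = 1/√(1 − 0.756²) = 1/√0.4285 = 1.528; τ_1 = 50.4/1.528 = 32.99 years.
Leg 2: γ = 1/√(1 − 0.8813²) = 1/√0.2233 = 2.116; τ_2 = 10.9/2.116 = 5.151 years.
Leg 3: 4.40 years is already measured on the ship.
Total: 32.99 + 5.151 + 4.400 years.

τ = 42.5 years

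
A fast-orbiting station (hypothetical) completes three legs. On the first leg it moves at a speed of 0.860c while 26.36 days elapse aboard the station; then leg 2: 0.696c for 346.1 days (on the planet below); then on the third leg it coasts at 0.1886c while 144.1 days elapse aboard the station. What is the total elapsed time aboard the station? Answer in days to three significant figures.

τ = 419 days

Leg 1: 26.36 days is already measured aboard the station.
Leg 2: γ = 1/√(1 − 0.696²) = 1/√0.5156 = 1.393; τ_2 = 346.1/1.393 = 248.5 days.
Leg 3: 144.1 days is already measured aboard the station.
Total: 26.36 + 248.5 + 144.1 days.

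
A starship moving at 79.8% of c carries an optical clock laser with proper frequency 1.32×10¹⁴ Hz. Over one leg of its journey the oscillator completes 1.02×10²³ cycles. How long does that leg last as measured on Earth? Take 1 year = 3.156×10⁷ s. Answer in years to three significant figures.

β = 0.798; γ = 1/√(1 − 0.798²) = 1/√0.3632 = 1.659
Proper time for N cycles: τ = N/f = 1.02×10²³/(1.32×10¹⁴) = 7.727×10⁸ s = 24.48 years.
Lab-frame duration Δt = γτ = 1.659 × 24.48 = 40.63 years.

Δt = 40.6 years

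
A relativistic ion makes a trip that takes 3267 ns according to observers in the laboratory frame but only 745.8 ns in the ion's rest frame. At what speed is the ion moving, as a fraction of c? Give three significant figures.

β = 0.974

The proper time is measured in the ion's rest frame (both events occur at the ion's location); Δt is measured in the laboratory frame. γ = Δt/τ = 3267/745.8 = 4.381.
β = √(1 − 1/γ²) = √(1 − 0.05211) = √0.9479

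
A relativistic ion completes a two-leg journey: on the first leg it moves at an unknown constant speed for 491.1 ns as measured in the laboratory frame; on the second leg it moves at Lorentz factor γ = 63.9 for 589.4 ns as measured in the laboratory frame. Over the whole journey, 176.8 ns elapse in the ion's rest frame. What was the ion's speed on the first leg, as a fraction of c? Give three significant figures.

β = 0.940

Leg 1: speed unknown; τ_1 = 491.1/γ_1.
Leg 2: γ = 63.9; τ_2 = 589.4/63.90 = 9.224 ns.
Total proper time: τ_1 + 9.224 = 176.8, so τ_1 = 176.8 − 9.224 = 167.6 ns.
γ_1 = 491.1/167.6 = 2.931; β = √(1 − 1/γ²) = √0.8836.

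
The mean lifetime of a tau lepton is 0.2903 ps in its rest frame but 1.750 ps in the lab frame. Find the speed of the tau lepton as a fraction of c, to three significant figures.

γ = Δt/τ₀ = 1.750/0.2903 = 6.028
β = √(1 − 1/γ²) = √(1 − 0.02752) = √0.9725

β = 0.986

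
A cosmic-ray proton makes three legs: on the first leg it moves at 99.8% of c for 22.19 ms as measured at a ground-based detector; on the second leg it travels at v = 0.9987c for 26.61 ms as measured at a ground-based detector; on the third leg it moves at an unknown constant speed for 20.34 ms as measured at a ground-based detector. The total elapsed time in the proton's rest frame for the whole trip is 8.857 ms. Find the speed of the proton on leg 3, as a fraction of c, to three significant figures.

β = 0.954

Leg 1: β = 0.998; γ = 1/√(1 − 0.998²) = 1/√0.003996 = 15.82; τ_1 = 22.19/15.82 = 1.403 ms.
Leg 2: γ = 1/√(1 − 0.9987²) = 1/√0.002598 = 19.62; τ_2 = 26.61/19.62 = 1.356 ms.
Leg 3: speed unknown; τ_3 = 20.34/γ_3.
Total proper time: 1.403 + 1.356 + τ_3 = 8.857, so τ_3 = 8.857 − 2.759 = 6.098 ms.
γ_3 = 20.34/6.098 = 3.336; β = √(1 − 1/γ²) = √0.9101.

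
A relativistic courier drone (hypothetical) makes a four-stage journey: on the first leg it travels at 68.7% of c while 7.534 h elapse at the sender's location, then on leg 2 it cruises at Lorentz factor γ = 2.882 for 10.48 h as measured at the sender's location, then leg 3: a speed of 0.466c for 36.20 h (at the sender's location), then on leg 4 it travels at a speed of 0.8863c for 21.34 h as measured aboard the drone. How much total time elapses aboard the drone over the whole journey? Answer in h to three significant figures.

τ = 62.5 h

Leg 1: β = 0.687; γ = 1/√(1 − 0.687²) = 1/√0.5280 = 1.376; τ_1 = 7.534/1.376 = 5.475 h.
Leg 2: γ = 2.882; τ_2 = 10.48/2.882 = 3.636 h.
Leg 3: γ = 1/√(1 − 0.466²) = 1/√0.7828 = 1.130; τ_3 = 36.20/1.130 = 32.03 h.
Leg 4: 21.34 h is already measured aboard the drone.
Total: 5.475 + 3.636 + 32.03 + 21.34 h.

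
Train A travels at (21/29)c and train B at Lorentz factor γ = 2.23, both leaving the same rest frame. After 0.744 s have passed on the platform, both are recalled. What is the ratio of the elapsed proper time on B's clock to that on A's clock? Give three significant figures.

A: γ = 1/√(1 − (21/29)²) = 29/20 = 1.450. B: γ = 2.23.
τ_A/τ_B = γ_B/γ_A = 2.230/1.450 = 1.538, so τ_B/τ_A = 0.6502.

τ_B/τ_A = 0.650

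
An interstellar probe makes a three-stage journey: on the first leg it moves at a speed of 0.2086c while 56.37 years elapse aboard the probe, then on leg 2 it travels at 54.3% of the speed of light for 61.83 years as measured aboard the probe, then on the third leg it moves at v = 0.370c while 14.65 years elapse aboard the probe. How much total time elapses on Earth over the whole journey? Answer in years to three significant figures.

Leg 1: γ = 1/√(1 − 0.2086²) = 1/√0.9565 = 1.022; Δt_1 = 1.022 × 56.37 = 57.64 years.
Leg 2: β = 0.543; γ = 1/√(1 − 0.543²) = 1/√0.7052 = 1.191; Δt_2 = 1.191 × 61.83 = 73.63 years.
Leg 3: γ = 1/√(1 − 0.370²) = 1/√0.8631 = 1.076; Δt_3 = 1.076 × 14.65 = 15.77 years.
Total: 57.64 + 73.63 + 15.77 years.

Δt = 147 years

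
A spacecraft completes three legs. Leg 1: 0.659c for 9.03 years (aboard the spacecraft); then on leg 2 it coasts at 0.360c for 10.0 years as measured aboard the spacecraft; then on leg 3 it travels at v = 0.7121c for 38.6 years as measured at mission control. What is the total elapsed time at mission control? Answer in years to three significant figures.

Leg 1: γ = 1/√(1 − 0.659²) = 1/√0.5657 = 1.330; Δt_1 = 1.330 × 9.03 = 12.01 years.
Leg 2: γ = 1/√(1 − 0.360²) = 1/√0.8704 = 1.072; Δt_2 = 1.072 × 10.0 = 10.72 years.
Leg 3: 38.6 years is already measured at mission control.
Total: 12.01 + 10.72 + 38.60 years.

Δt = 61.3 years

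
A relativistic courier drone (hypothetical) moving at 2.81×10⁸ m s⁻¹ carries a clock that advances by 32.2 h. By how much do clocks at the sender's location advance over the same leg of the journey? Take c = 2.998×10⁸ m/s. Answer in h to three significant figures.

Δt = 92.4 h

β = 2.81×10⁸/2.998×10⁸ = 0.9373; γ = 1/√(1 − 0.9373²) = 2.869
The interval measured aboard the drone is the proper time (both events occur at the same place in that frame); the lab-frame interval is Δt = γτ = 2.869 × 32.2 h.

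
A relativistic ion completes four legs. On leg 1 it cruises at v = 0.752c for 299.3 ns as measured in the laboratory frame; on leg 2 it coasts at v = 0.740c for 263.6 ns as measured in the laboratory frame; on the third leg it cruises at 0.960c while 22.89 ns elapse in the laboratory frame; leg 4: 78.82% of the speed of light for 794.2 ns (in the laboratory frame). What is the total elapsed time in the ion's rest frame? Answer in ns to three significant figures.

Leg 1: γ = 1/√(1 − 0.752²) = 1/√0.4345 = 1.517; τ_1 = 299.3/1.517 = 197.3 ns.
Leg 2: γ = 1/√(1 − 0.740²) = 1/√0.4524 = 1.487; τ_2 = 263.6/1.487 = 177.3 ns.
Leg 3: γ = 1/√(1 − 0.960²) = 25/7 ≈ 3.571; τ_3 = 22.89/3.571 = 6.409 ns.
Leg 4: β = 0.7882; γ = 1/√(1 − 0.7882²) = 1/√0.3787 = 1.625; τ_4 = 794.2/1.625 = 488.8 ns.
Total: 197.3 + 177.3 + 6.409 + 488.8 ns.

τ = 870 ns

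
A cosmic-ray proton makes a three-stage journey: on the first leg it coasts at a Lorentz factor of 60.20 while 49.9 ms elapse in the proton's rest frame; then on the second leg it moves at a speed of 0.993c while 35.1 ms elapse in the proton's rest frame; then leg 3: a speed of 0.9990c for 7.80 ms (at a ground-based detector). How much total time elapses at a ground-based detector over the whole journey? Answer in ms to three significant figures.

Leg 1: γ = 60.20; Δt_1 = 60.20 × 49.9 = 3004 ms.
Leg 2: γ = 1/√(1 − 0.993²) = 1/√0.01395 = 8.466; Δt_2 = 8.466 × 35.1 = 297.2 ms.
Leg 3: 7.80 ms is already measured at a ground-based detector.
Total: 3004 + 297.2 + 7.800 ms.

Δt = 3310 ms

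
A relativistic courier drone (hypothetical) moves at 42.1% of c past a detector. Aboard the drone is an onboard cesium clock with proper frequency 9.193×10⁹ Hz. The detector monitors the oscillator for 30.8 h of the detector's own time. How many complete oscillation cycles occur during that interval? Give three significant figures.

β = 0.421; γ = 1/√(1 − 0.421²) = 1/√0.8228 = 1.102
During 30.8 h of lab time, the oscillator's proper time advances by τ = Δt/γ = 30.8/1.102 = 27.94 h = 1.006×10⁵ s.
N = f × τ = 9.193×10⁹ × 1.006×10⁵ = 9.246×10¹⁴.

N = 9.25×10¹⁴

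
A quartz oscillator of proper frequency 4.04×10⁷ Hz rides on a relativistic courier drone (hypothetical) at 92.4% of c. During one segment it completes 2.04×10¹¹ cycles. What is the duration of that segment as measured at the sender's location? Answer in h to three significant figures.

β = 0.924; γ = 1/√(1 − 0.924²) = 1/√0.1462 = 2.615
Proper time for N cycles: τ = N/f = 2.04×10¹¹/(4.04×10⁷) = 5.050×10³ s = 1.403 h.
Lab-frame duration Δt = γτ = 2.615 × 1.403 = 3.668 h.

Δt = 3.67 h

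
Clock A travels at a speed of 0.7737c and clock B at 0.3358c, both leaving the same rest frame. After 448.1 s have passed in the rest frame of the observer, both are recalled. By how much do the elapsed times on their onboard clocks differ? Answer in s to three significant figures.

A: γ = 1/√(1 − 0.7737²) = 1/√0.4014 = 1.578; τ_A = 448.1/1.578 = 283.9 s.
B: γ = 1/√(1 − 0.3358²) = 1/√0.8872 = 1.062; τ_B = 448.1/1.062 = 422.1 s.

|τ_A − τ_B| = 138 s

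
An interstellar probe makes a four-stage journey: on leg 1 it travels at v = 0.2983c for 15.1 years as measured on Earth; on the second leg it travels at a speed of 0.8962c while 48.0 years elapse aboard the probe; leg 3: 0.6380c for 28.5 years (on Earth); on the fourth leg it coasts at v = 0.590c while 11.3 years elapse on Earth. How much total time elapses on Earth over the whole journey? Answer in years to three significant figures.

Leg 1: 15.1 years is already measured on Earth.
Leg 2: γ = 1/√(1 − 0.8962²) = 1/√0.1968 = 2.254; Δt_2 = 2.254 × 48.0 = 108.2 years.
Leg 3: 28.5 years is already measured on Earth.
Leg 4: 11.3 years is already measured on Earth.
Total: 15.10 + 108.2 + 28.50 + 11.30 years.

Δt = 163 years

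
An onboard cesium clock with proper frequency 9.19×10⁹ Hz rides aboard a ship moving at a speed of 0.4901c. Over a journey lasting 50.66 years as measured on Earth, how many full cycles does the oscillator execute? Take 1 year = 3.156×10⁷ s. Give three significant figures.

N = 1.28×10¹⁹

γ = 1/√(1 − 0.4901²) = 1/√0.7598 = 1.147
The oscillator's own cycle count is N = f × τ where τ is the proper time on the ship. τ = Δt/γ = 50.66/1.147 = 44.16 years = 1.394×10⁹ s.
N = 9.19×10⁹ × 1.394×10⁹ = 1.281×10¹⁹.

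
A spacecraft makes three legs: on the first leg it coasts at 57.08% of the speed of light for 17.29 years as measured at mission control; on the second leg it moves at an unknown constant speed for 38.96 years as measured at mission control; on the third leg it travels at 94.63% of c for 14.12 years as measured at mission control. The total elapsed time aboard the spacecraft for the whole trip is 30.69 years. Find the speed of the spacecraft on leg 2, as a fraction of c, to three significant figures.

β = 0.952

Leg 1: β = 0.5708; γ = 1/√(1 − 0.5708²) = 1/√0.6742 = 1.218; τ_1 = 17.29/1.218 = 14.20 years.
Leg 2: speed unknown; τ_2 = 38.96/γ_2.
Leg 3: β = 0.9463; γ = 1/√(1 − 0.9463²) = 1/√0.1045 = 3.093; τ_3 = 14.12/3.093 = 4.565 years.
Total proper time: 14.20 + τ_2 + 4.565 = 30.69, so τ_2 = 30.69 − 18.76 = 11.93 years.
γ_2 = 38.96/11.93 = 3.266; β = √(1 − 1/γ²) = √0.9063.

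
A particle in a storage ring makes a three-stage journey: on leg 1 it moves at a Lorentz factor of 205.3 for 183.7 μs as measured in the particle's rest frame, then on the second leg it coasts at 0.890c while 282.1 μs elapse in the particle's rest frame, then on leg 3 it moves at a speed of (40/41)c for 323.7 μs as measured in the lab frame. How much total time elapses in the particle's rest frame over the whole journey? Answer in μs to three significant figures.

τ = 537 μs

Leg 1: 183.7 μs is already measured in the particle's rest frame.
Leg 2: 282.1 μs is already measured in the particle's rest frame.
Leg 3: γ = 1/√(1 − (40/41)²) = 41/9 ≈ 4.556; τ_3 = 323.7/4.556 = 71.06 μs.
Total: 183.7 + 282.1 + 71.06 μs.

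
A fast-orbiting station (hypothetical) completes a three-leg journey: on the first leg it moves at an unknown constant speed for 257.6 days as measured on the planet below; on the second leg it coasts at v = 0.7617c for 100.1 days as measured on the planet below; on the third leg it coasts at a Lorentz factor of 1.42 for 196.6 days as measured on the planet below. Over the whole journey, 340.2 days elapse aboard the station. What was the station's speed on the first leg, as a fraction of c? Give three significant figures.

Leg 1: speed unknown; τ_1 = 257.6/γ_1.
Leg 2: γ = 1/√(1 − 0.7617²) = 1/√0.4198 = 1.543; τ_2 = 100.1/1.543 = 64.86 days.
Leg 3: γ = 1.42; τ_3 = 196.6/1.420 = 138.5 days.
Total proper time: τ_1 + 64.86 + 138.5 = 340.2, so τ_1 = 340.2 − 203.3 = 136.9 days.
γ_1 = 257.6/136.9 = 1.882; β = √(1 − 1/γ²) = √0.7176.

β = 0.847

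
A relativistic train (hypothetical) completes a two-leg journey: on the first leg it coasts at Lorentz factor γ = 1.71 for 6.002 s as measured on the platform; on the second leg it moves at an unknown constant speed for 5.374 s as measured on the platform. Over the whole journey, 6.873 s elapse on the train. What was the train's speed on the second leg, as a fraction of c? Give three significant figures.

β = 0.780

Leg 1: γ = 1.71; τ_1 = 6.002/1.710 = 3.510 s.
Leg 2: speed unknown; τ_2 = 5.374/γ_2.
Total proper time: 3.510 + τ_2 = 6.873, so τ_2 = 6.873 − 3.510 = 3.363 s.
γ_2 = 5.374/3.363 = 1.598; β = √(1 − 1/γ²) = √0.6084.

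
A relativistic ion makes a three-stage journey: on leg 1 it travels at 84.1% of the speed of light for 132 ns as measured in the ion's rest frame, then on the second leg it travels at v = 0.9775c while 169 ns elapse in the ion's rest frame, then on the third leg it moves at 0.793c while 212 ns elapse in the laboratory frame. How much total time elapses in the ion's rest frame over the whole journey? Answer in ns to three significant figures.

τ = 430 ns

Leg 1: 132 ns is already measured in the ion's rest frame.
Leg 2: 169 ns is already measured in the ion's rest frame.
Leg 3: γ = 1/√(1 − 0.793²) = 1/√0.3712 = 1.641; τ_3 = 212/1.641 = 129.2 ns.
Total: 132.0 + 169.0 + 129.2 ns.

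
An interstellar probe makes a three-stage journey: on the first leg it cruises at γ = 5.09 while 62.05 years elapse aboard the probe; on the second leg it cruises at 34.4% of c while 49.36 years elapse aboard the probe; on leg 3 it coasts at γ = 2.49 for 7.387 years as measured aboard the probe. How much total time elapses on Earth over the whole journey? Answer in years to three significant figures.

Leg 1: γ = 5.09; Δt_1 = 5.090 × 62.05 = 315.8 years.
Leg 2: β = 0.344; γ = 1/√(1 − 0.344²) = 1/√0.8817 = 1.065; Δt_2 = 1.065 × 49.36 = 52.57 years.
Leg 3: γ = 2.49; Δt_3 = 2.490 × 7.387 = 18.39 years.
Total: 315.8 + 52.57 + 18.39 years.

Δt = 387 years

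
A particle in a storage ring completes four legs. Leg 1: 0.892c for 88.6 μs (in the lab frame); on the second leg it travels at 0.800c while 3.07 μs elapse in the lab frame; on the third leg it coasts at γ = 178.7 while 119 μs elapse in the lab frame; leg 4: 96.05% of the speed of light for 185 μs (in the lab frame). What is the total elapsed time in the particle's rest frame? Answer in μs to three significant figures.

τ = 94.0 μs

Leg 1: γ = 1/√(1 − 0.892²) = 1/√0.2043 = 2.212; τ_1 = 88.6/2.212 = 40.05 μs.
Leg 2: γ = 1/√(1 − 0.800²) = 5/3 ≈ 1.667; τ_2 = 3.07/1.667 = 1.842 μs.
Leg 3: γ = 178.7; τ_3 = 119/178.7 = 0.6659 μs.
Leg 4: β = 0.9605; γ = 1/√(1 − 0.9605²) = 1/√0.07744 = 3.594; τ_4 = 185/3.594 = 51.48 μs.
Total: 40.05 + 1.842 + 0.6659 + 51.48 μs.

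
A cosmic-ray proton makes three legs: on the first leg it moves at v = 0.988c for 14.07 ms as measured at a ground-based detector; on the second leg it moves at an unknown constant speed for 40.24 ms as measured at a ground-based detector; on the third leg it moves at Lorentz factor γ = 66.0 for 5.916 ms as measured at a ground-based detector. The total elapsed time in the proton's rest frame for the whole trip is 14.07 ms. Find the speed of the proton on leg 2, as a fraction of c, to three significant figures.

β = 0.956

Leg 1: γ = 1/√(1 − 0.988²) = 1/√0.02386 = 6.474; τ_1 = 14.07/6.474 = 2.173 ms.
Leg 2: speed unknown; τ_2 = 40.24/γ_2.
Leg 3: γ = 66.0; τ_3 = 5.916/66.00 = 0.08964 ms.
Total proper time: 2.173 + τ_2 + 0.08964 = 14.07, so τ_2 = 14.07 − 2.263 = 11.81 ms.
γ_2 = 40.24/11.81 = 3.408; β = √(1 − 1/γ²) = √0.9139.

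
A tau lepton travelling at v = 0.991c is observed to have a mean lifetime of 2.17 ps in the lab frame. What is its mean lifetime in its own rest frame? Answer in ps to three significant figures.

τ₀ = 0.290 ps

γ = 1/√(1 − 0.991²) = 1/√0.01792 = 7.470
The lab-frame lifetime is the dilated interval; the proper lifetime is τ₀ = Δt/γ = 2.17/7.470 ps.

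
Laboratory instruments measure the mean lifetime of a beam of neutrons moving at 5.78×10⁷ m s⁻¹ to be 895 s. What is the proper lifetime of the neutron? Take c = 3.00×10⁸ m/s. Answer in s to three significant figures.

τ₀ = 878 s

β = 5.78×10⁷/3.00×10⁸ = 0.1927; γ = 1/√(1 − 0.1927²) = 1.019
The lab-frame lifetime is the dilated interval; the proper lifetime is τ₀ = Δt/γ = 895/1.019 s.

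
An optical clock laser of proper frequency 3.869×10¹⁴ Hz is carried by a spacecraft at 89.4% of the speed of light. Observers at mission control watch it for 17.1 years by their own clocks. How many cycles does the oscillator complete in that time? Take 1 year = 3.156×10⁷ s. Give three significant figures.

N = 9.36×10²²

β = 0.894; γ = 1/√(1 − 0.894²) = 1/√0.2008 = 2.232
During 17.1 years of lab time, the oscillator's proper time advances by τ = Δt/γ = 17.1/2.232 = 7.662 years = 2.418×10⁸ s.
N = f × τ = 3.869×10¹⁴ × 2.418×10⁸ = 9.356×10²².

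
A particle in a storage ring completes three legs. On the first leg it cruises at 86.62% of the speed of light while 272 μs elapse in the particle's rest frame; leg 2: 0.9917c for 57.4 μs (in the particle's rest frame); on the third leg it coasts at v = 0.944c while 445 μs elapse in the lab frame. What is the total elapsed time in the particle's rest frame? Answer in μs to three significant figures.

Leg 1: 272 μs is already measured in the particle's rest frame.
Leg 2: 57.4 μs is already measured in the particle's rest frame.
Leg 3: γ = 1/√(1 − 0.944²) = 1/√0.1089 = 3.031; τ_3 = 445/3.031 = 146.8 μs.
Total: 272.0 + 57.40 + 146.8 μs.

τ = 476 μs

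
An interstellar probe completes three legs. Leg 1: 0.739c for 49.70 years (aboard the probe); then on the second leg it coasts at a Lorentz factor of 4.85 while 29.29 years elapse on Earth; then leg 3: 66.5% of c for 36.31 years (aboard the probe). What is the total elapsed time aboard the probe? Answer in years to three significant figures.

Leg 1: 49.70 years is already measured aboard the probe.
Leg 2: γ = 4.85; τ_2 = 29.29/4.850 = 6.039 years.
Leg 3: 36.31 years is already measured aboard the probe.
Total: 49.70 + 6.039 + 36.31 years.

τ = 92.0 years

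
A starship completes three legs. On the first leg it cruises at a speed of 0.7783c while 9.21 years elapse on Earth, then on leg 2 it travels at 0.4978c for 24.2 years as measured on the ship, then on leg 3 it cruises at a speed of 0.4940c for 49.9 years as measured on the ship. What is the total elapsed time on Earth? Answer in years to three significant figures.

Leg 1: 9.21 years is already measured on Earth.
Leg 2: γ = 1/√(1 − 0.4978²) = 1/√0.7522 = 1.153; Δt_2 = 1.153 × 24.2 = 27.90 years.
Leg 3: γ = 1/√(1 − 0.4940²) = 1/√0.7560 = 1.150; Δt_3 = 1.150 × 49.9 = 57.39 years.
Total: 9.210 + 27.90 + 57.39 years.

Δt = 94.5 years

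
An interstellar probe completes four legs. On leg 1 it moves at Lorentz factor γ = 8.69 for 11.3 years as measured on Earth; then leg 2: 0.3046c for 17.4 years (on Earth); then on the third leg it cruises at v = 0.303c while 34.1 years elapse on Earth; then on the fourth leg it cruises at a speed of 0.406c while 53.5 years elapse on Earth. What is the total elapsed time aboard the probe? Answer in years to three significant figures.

Leg 1: γ = 8.69; τ_1 = 11.3/8.690 = 1.300 years.
Leg 2: γ = 1/√(1 − 0.3046²) = 1/√0.9072 = 1.050; τ_2 = 17.4/1.050 = 16.57 years.
Leg 3: γ = 1/√(1 − 0.303²) = 1/√0.9082 = 1.049; τ_3 = 34.1/1.049 = 32.50 years.
Leg 4: γ = 1/√(1 − 0.406²) = 1/√0.8352 = 1.094; τ_4 = 53.5/1.094 = 48.89 years.
Total: 1.300 + 16.57 + 32.50 + 48.89 years.

τ = 99.3 years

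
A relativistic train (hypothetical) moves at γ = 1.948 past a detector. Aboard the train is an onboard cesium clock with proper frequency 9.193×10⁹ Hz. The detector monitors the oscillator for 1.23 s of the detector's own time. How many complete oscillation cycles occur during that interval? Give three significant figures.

γ = 1.948
During 1.23 s of lab time, the oscillator's proper time advances by τ = Δt/γ = 1.23/1.948 = 0.6314 s = 6.314×10⁻¹ s.
N = f × τ = 9.193×10⁹ × 6.314×10⁻¹ = 5.805×10⁹.

N = 5.80×10⁹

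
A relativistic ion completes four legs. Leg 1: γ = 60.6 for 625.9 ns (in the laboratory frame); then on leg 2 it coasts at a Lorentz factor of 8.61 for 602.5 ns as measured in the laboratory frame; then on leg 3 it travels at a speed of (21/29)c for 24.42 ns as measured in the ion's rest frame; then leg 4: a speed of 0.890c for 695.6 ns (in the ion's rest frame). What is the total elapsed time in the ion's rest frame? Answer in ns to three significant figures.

τ = 800 ns

Leg 1: γ = 60.6; τ_1 = 625.9/60.60 = 10.33 ns.
Leg 2: γ = 8.61; τ_2 = 602.5/8.610 = 69.98 ns.
Leg 3: 24.42 ns is already measured in the ion's rest frame.
Leg 4: 695.6 ns is already measured in the ion's rest frame.
Total: 10.33 + 69.98 + 24.42 + 695.6 ns.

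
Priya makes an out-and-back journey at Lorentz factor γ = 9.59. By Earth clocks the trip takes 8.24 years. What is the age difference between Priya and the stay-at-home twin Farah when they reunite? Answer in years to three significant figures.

Δt − τ = 7.38 years

γ = 9.59
Priya's elapsed proper time: τ = 8.24/9.590 = 0.8592 years.
Age gap = Δt − τ = 8.24 − 0.8592 years.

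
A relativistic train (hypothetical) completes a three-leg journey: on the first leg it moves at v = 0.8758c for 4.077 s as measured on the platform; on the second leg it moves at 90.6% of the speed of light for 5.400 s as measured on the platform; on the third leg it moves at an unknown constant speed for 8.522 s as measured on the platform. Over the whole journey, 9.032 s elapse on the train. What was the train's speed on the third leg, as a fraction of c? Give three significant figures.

β = 0.828

Leg 1: γ = 1/√(1 − 0.8758²) = 1/√0.2330 = 2.072; τ_1 = 4.077/2.072 = 1.968 s.
Leg 2: β = 0.906; γ = 1/√(1 − 0.906²) = 1/√0.1792 = 2.363; τ_2 = 5.400/2.363 = 2.286 s.
Leg 3: speed unknown; τ_3 = 8.522/γ_3.
Total proper time: 1.968 + 2.286 + τ_3 = 9.032, so τ_3 = 9.032 − 4.254 = 4.778 s.
γ_3 = 8.522/4.778 = 1.783; β = √(1 − 1/γ²) = √0.6856.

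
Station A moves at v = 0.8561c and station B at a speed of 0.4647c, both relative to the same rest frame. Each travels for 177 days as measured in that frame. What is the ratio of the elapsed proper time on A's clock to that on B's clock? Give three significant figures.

A: γ = 1/√(1 − 0.8561²) = 1/√0.2671 = 1.935. B: γ = 1/√(1 − 0.4647²) = 1/√0.7841 = 1.129.
τ_A/τ_B = γ_B/γ_A = 1.129/1.935 = 0.5837, so τ_A/τ_B = 0.5837.

τ_A/τ_B = 0.584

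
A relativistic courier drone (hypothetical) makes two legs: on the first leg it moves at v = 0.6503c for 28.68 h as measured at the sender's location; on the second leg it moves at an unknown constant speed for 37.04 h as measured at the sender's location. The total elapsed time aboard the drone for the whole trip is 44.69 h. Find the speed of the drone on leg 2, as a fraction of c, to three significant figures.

β = 0.786

Leg 1: γ = 1/√(1 − 0.6503²) = 1/√0.5771 = 1.316; τ_1 = 28.68/1.316 = 21.79 h.
Leg 2: speed unknown; τ_2 = 37.04/γ_2.
Total proper time: 21.79 + τ_2 = 44.69, so τ_2 = 44.69 − 21.79 = 22.90 h.
γ_2 = 37.04/22.90 = 1.617; β = √(1 − 1/γ²) = √0.6177.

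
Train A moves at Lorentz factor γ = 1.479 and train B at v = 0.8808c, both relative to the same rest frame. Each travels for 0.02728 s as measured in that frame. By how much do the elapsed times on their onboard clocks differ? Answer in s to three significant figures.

A: γ = 1.479; τ_A = 0.02728/1.479 = 0.01844 s.
B: γ = 1/√(1 − 0.8808²) = 1/√0.2242 = 2.112; τ_B = 0.02728/2.112 = 0.01292 s.

|τ_A − τ_B| = 0.00553 s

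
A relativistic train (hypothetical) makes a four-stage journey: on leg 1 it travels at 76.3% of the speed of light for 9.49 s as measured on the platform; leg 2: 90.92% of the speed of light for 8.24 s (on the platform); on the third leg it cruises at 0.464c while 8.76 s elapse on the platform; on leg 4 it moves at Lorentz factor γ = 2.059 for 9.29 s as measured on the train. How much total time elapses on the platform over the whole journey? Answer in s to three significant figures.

Δt = 45.6 s

Leg 1: 9.49 s is already measured on the platform.
Leg 2: 8.24 s is already measured on the platform.
Leg 3: 8.76 s is already measured on the platform.
Leg 4: γ = 2.059; Δt_4 = 2.059 × 9.29 = 19.13 s.
Total: 9.490 + 8.240 + 8.760 + 19.13 s.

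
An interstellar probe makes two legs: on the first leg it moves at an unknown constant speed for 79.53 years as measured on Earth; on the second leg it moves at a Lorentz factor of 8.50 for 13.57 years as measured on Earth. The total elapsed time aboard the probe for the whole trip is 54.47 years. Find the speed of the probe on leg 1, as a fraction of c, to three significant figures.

Leg 1: speed unknown; τ_1 = 79.53/γ_1.
Leg 2: γ = 8.50; τ_2 = 13.57/8.500 = 1.596 years.
Total proper time: τ_1 + 1.596 = 54.47, so τ_1 = 54.47 − 1.596 = 52.87 years.
γ_1 = 79.53/52.87 = 1.504; β = √(1 − 1/γ²) = √0.5580.

β = 0.747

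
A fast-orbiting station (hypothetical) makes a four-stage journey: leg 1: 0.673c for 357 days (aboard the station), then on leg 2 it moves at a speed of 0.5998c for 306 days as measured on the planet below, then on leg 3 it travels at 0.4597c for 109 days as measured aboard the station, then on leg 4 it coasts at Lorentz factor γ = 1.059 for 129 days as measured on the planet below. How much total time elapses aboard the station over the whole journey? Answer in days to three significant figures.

τ = 833 days

Leg 1: 357 days is already measured aboard the station.
Leg 2: γ = 1/√(1 − 0.5998²) = 1/√0.6402 = 1.250; τ_2 = 306/1.250 = 244.8 days.
Leg 3: 109 days is already measured aboard the station.
Leg 4: γ = 1.059; τ_4 = 129/1.059 = 121.8 days.
Total: 357.0 + 244.8 + 109.0 + 121.8 days.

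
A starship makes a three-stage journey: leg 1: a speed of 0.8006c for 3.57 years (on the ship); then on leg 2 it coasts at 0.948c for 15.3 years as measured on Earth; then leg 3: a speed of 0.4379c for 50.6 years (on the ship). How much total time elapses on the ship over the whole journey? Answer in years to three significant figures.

Leg 1: 3.57 years is already measured on the ship.
Leg 2: γ = 1/√(1 − 0.948²) = 1/√0.1013 = 3.142; τ_2 = 15.3/3.142 = 4.870 years.
Leg 3: 50.6 years is already measured on the ship.
Total: 3.570 + 4.870 + 50.60 years.

τ = 59.0 years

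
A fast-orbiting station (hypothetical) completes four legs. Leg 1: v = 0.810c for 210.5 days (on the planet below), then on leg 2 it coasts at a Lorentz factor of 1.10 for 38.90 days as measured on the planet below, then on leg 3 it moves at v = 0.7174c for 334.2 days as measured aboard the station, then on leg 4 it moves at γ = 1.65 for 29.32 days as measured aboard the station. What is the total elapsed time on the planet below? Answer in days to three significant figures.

Leg 1: 210.5 days is already measured on the planet below.
Leg 2: 38.90 days is already measured on the planet below.
Leg 3: γ = 1/√(1 − 0.7174²) = 1/√0.4853 = 1.435; Δt_3 = 1.435 × 334.2 = 479.7 days.
Leg 4: γ = 1.65; Δt_4 = 1.650 × 29.32 = 48.38 days.
Total: 210.5 + 38.90 + 479.7 + 48.38 days.

Δt = 777 days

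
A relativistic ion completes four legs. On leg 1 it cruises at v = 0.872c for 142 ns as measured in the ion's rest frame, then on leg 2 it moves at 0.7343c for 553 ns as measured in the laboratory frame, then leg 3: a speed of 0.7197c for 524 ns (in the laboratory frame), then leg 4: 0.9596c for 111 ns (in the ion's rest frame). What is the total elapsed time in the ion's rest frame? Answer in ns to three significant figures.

τ = 992 ns

Leg 1: 142 ns is already measured in the ion's rest frame.
Leg 2: γ = 1/√(1 − 0.7343²) = 1/√0.4608 = 1.473; τ_2 = 553/1.473 = 375.4 ns.
Leg 3: γ = 1/√(1 − 0.7197²) = 1/√0.4820 = 1.440; τ_3 = 524/1.440 = 363.8 ns.
Leg 4: 111 ns is already measured in the ion's rest frame.
Total: 142.0 + 375.4 + 363.8 + 111.0 ns.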